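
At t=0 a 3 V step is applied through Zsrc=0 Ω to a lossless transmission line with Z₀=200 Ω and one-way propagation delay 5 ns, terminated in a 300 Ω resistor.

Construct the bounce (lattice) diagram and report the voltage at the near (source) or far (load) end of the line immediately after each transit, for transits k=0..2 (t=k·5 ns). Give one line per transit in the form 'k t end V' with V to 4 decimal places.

Γ_L=0.200000, Γ_S=-1.000000; launch V₁=3·200/200=3.000000
k=0 src: V=3.0000
k=1 load: inc=3.000000, refl=3.000000·0.200000=0.6000; V=0.000000+3.000000+0.600000=3.6000
k=2 src: inc=0.600000, refl=0.600000·-1.000000=-0.6000; V=3.000000+0.600000+-0.600000=3.0000

0 0 source 3.0000
1 5 load 3.6000
2 10 source 3.0000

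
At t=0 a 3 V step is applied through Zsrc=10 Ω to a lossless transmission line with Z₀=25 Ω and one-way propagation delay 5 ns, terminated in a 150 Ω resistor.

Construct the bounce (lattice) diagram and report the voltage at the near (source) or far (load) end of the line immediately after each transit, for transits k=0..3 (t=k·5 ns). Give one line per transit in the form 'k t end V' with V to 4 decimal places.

Γ_L=0.714286, Γ_S=-0.428571; launch V₁=3·25/35=2.142857
k=0 src: V=2.1429
k=1 load: inc=2.142857, refl=2.142857·0.714286=1.5306; V=0.000000+2.142857+1.530612=3.6735
k=2 src: inc=1.530612, refl=1.530612·-0.428571=-0.6560; V=2.142857+1.530612+-0.655977=3.0175
k=3 load: inc=-0.655977, refl=-0.655977·0.714286=-0.4686; V=3.673469+-0.655977+-0.468555=2.5489

0 0 source 2.1429
1 5 load 3.6735
2 10 source 3.0175
3 15 load 2.5489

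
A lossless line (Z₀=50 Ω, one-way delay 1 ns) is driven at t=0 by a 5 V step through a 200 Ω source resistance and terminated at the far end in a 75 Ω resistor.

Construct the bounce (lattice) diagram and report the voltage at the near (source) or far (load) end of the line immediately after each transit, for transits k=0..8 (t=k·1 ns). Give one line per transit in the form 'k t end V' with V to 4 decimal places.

0 0 source 1.0000
1 1 load 1.2000
2 2 source 1.3200
3 3 load 1.3440
4 4 source 1.3584
5 5 load 1.3613
6 6 source 1.3630
7 7 load 1.3634
8 8 source 1.3636

Γ_L=0.200000, Γ_S=0.600000; launch V₁=5·50/250=1.000000
k=0 src: V=1.0000
k=1 load: inc=1.000000, refl=1.000000·0.200000=0.2000; V=0.000000+1.000000+0.200000=1.2000
k=2 src: inc=0.200000, refl=0.200000·0.600000=0.1200; V=1.000000+0.200000+0.120000=1.3200
k=3 load: inc=0.120000, refl=0.120000·0.200000=0.0240; V=1.200000+0.120000+0.024000=1.3440
k=4 src: inc=0.024000, refl=0.024000·0.600000=0.0144; V=1.320000+0.024000+0.014400=1.3584
k=5 load: inc=0.014400, refl=0.014400·0.200000=0.0029; V=1.344000+0.014400+0.002880=1.3613
k=6 src: inc=0.002880, refl=0.002880·0.600000=0.0017; V=1.358400+0.002880+0.001728=1.3630
k=7 load: inc=0.001728, refl=0.001728·0.200000=0.0003; V=1.361280+0.001728+0.000346=1.3634
k=8 src: inc=0.000346, refl=0.000346·0.600000=0.0002; V=1.363008+0.000346+0.000207=1.3636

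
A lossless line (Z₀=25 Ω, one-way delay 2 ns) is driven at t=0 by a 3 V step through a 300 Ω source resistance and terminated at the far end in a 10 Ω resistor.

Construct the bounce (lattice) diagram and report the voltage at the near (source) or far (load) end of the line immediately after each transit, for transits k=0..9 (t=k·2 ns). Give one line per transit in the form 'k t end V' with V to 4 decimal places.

0 0 source 0.2308
1 2 load 0.1319
2 4 source 0.0482
3 6 load 0.0840
4 8 source 0.1144
5 10 load 0.1014
6 12 source 0.0904
7 14 load 0.0951
8 16 source 0.0991
9 18 load 0.0974

Γ_L=-0.428571, Γ_S=0.846154; launch V₁=3·25/325=0.230769
k=0 src: V=0.2308
k=1 load: inc=0.230769, refl=0.230769·-0.428571=-0.0989; V=0.000000+0.230769+-0.098901=0.1319
k=2 src: inc=-0.098901, refl=-0.098901·0.846154=-0.0837; V=0.230769+-0.098901+-0.083686=0.0482
k=3 load: inc=-0.083686, refl=-0.083686·-0.428571=0.0359; V=0.131868+-0.083686+0.035865=0.0840
k=4 src: inc=0.035865, refl=0.035865·0.846154=0.0303; V=0.048183+0.035865+0.030348=0.1144
k=5 load: inc=0.030348, refl=0.030348·-0.428571=-0.0130; V=0.084048+0.030348+-0.013006=0.1014
k=6 src: inc=-0.013006, refl=-0.013006·0.846154=-0.0110; V=0.114395+-0.013006+-0.011005=0.0904
k=7 load: inc=-0.011005, refl=-0.011005·-0.428571=0.0047; V=0.101389+-0.011005+0.004716=0.0951
k=8 src: inc=0.004716, refl=0.004716·0.846154=0.0040; V=0.090384+0.004716+0.003991=0.0991
k=9 load: inc=0.003991, refl=0.003991·-0.428571=-0.0017; V=0.095101+0.003991+-0.001710=0.0974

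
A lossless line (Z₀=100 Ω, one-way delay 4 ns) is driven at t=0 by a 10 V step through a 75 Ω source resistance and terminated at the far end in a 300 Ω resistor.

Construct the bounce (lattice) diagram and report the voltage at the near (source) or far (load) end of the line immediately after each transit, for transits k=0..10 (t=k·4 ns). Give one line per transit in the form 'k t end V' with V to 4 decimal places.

0 0 source 5.7143
1 4 load 8.5714
2 8 source 8.1633
3 12 load 7.9592
4 16 source 7.9883
5 20 load 8.0029
6 24 source 8.0008
7 28 load 7.9998
8 32 source 7.9999
9 36 load 8.0000
10 40 source 8.0000

Γ_L=0.500000, Γ_S=-0.142857; launch V₁=10·100/175=5.714286
k=0 src: V=5.7143
k=1 load: inc=5.714286, refl=5.714286·0.500000=2.8571; V=0.000000+5.714286+2.857143=8.5714
k=2 src: inc=2.857143, refl=2.857143·-0.142857=-0.4082; V=5.714286+2.857143+-0.408163=8.1633
k=3 load: inc=-0.408163, refl=-0.408163·0.500000=-0.2041; V=8.571429+-0.408163+-0.204082=7.9592
k=4 src: inc=-0.204082, refl=-0.204082·-0.142857=0.0292; V=8.163265+-0.204082+0.029155=7.9883
k=5 load: inc=0.029155, refl=0.029155·0.500000=0.0146; V=7.959184+0.029155+0.014577=8.0029
k=6 src: inc=0.014577, refl=0.014577·-0.142857=-0.0021; V=7.988338+0.014577+-0.002082=8.0008
k=7 load: inc=-0.002082, refl=-0.002082·0.500000=-0.0010; V=8.002915+-0.002082+-0.001041=7.9998
k=8 src: inc=-0.001041, refl=-0.001041·-0.142857=0.0001; V=8.000833+-0.001041+0.000149=7.9999
k=9 load: inc=0.000149, refl=0.000149·0.500000=0.0001; V=7.999792+0.000149+0.000074=8.0000
k=10 src: inc=0.000074, refl=0.000074·-0.142857=-0.0000; V=7.999941+0.000074+-0.000011=8.0000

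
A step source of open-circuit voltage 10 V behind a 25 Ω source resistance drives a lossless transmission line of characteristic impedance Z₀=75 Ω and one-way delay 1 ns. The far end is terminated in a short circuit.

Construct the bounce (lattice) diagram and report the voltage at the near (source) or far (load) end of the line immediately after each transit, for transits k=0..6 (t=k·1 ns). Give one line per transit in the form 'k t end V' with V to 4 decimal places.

0 0 source 7.5000
1 1 load 0.0000
2 2 source 3.7500
3 3 load 0.0000
4 4 source 1.8750
5 5 load 0.0000
6 6 source 0.9375

Γ_L=-1.000000, Γ_S=-0.500000; launch V₁=10·75/100=7.500000
k=0 src: V=7.5000
k=1 load: inc=7.500000, refl=7.500000·-1.000000=-7.5000; V=0.000000+7.500000+-7.500000=0.0000
k=2 src: inc=-7.500000, refl=-7.500000·-0.500000=3.7500; V=7.500000+-7.500000+3.750000=3.7500
k=3 load: inc=3.750000, refl=3.750000·-1.000000=-3.7500; V=0.000000+3.750000+-3.750000=0.0000
k=4 src: inc=-3.750000, refl=-3.750000·-0.500000=1.8750; V=3.750000+-3.750000+1.875000=1.8750
k=5 load: inc=1.875000, refl=1.875000·-1.000000=-1.8750; V=0.000000+1.875000+-1.875000=0.0000
k=6 src: inc=-1.875000, refl=-1.875000·-0.500000=0.9375; V=1.875000+-1.875000+0.937500=0.9375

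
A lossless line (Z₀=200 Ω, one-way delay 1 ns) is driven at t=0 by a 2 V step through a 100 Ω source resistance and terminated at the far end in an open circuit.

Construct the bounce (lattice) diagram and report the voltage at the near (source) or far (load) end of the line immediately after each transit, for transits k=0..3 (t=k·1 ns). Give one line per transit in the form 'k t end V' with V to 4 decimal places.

0 0 source 1.3333
1 1 load 2.6667
2 2 source 2.2222
3 3 load 1.7778

Γ_L=1.000000, Γ_S=-0.333333; launch V₁=2·200/300=1.333333
k=0 src: V=1.3333
k=1 load: inc=1.333333, refl=1.333333·1.000000=1.3333; V=0.000000+1.333333+1.333333=2.6667
k=2 src: inc=1.333333, refl=1.333333·-0.333333=-0.4444; V=1.333333+1.333333+-0.444444=2.2222
k=3 load: inc=-0.444444, refl=-0.444444·1.000000=-0.4444; V=2.666667+-0.444444+-0.444444=1.7778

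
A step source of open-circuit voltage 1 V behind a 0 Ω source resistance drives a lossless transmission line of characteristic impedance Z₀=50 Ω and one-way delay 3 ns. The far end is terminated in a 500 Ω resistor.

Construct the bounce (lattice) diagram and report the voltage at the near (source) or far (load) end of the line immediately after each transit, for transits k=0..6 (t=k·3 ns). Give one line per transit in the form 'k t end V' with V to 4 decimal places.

0 0 source 1.0000
1 3 load 1.8182
2 6 source 1.0000
3 9 load 0.3306
4 12 source 1.0000
5 15 load 1.5477
6 18 source 1.0000

Γ_L=0.818182, Γ_S=-1.000000; launch V₁=1·50/50=1.000000
k=0 src: V=1.0000
k=1 load: inc=1.000000, refl=1.000000·0.818182=0.8182; V=0.000000+1.000000+0.818182=1.8182
k=2 src: inc=0.818182, refl=0.818182·-1.000000=-0.8182; V=1.000000+0.818182+-0.818182=1.0000
k=3 load: inc=-0.818182, refl=-0.818182·0.818182=-0.6694; V=1.818182+-0.818182+-0.669421=0.3306
k=4 src: inc=-0.669421, refl=-0.669421·-1.000000=0.6694; V=1.000000+-0.669421+0.669421=1.0000
k=5 load: inc=0.669421, refl=0.669421·0.818182=0.5477; V=0.330579+0.669421+0.547708=1.5477
k=6 src: inc=0.547708, refl=0.547708·-1.000000=-0.5477; V=1.000000+0.547708+-0.547708=1.0000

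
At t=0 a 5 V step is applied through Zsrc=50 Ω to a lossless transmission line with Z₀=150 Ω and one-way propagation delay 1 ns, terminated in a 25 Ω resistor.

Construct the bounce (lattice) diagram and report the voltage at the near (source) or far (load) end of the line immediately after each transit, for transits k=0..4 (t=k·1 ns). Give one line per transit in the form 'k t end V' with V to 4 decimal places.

Γ_L=-0.714286, Γ_S=-0.500000; launch V₁=5·150/200=3.750000
k=0 src: V=3.7500
k=1 load: inc=3.750000, refl=3.750000·-0.714286=-2.6786; V=0.000000+3.750000+-2.678571=1.0714
k=2 src: inc=-2.678571, refl=-2.678571·-0.500000=1.3393; V=3.750000+-2.678571+1.339286=2.4107
k=3 load: inc=1.339286, refl=1.339286·-0.714286=-0.9566; V=1.071429+1.339286+-0.956633=1.4541
k=4 src: inc=-0.956633, refl=-0.956633·-0.500000=0.4783; V=2.410714+-0.956633+0.478316=1.9324

0 0 source 3.7500
1 1 load 1.0714
2 2 source 2.4107
3 3 load 1.4541
4 4 source 1.9324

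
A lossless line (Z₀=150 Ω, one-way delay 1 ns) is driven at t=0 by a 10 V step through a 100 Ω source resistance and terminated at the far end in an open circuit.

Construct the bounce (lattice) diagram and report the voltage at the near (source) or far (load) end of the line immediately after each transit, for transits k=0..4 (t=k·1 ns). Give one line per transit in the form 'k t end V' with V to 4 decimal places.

Γ_L=1.000000, Γ_S=-0.200000; launch V₁=10·150/250=6.000000
k=0 src: V=6.0000
k=1 load: inc=6.000000, refl=6.000000·1.000000=6.0000; V=0.000000+6.000000+6.000000=12.0000
k=2 src: inc=6.000000, refl=6.000000·-0.200000=-1.2000; V=6.000000+6.000000+-1.200000=10.8000
k=3 load: inc=-1.200000, refl=-1.200000·1.000000=-1.2000; V=12.000000+-1.200000+-1.200000=9.6000
k=4 src: inc=-1.200000, refl=-1.200000·-0.200000=0.2400; V=10.800000+-1.200000+0.240000=9.8400

0 0 source 6.0000
1 1 load 12.0000
2 2 source 10.8000
3 3 load 9.6000
4 4 source 9.8400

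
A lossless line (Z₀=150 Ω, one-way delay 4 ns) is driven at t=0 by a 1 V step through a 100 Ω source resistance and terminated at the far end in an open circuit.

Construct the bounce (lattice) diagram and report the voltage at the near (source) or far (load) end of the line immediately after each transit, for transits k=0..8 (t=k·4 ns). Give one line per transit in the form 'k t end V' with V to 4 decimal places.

0 0 source 0.6000
1 4 load 1.2000
2 8 source 1.0800
3 12 load 0.9600
4 16 source 0.9840
5 20 load 1.0080
6 24 source 1.0032
7 28 load 0.9984
8 32 source 0.9994

Γ_L=1.000000, Γ_S=-0.200000; launch V₁=1·150/250=0.600000
k=0 src: V=0.6000
k=1 load: inc=0.600000, refl=0.600000·1.000000=0.6000; V=0.000000+0.600000+0.600000=1.2000
k=2 src: inc=0.600000, refl=0.600000·-0.200000=-0.1200; V=0.600000+0.600000+-0.120000=1.0800
k=3 load: inc=-0.120000, refl=-0.120000·1.000000=-0.1200; V=1.200000+-0.120000+-0.120000=0.9600
k=4 src: inc=-0.120000, refl=-0.120000·-0.200000=0.0240; V=1.080000+-0.120000+0.024000=0.9840
k=5 load: inc=0.024000, refl=0.024000·1.000000=0.0240; V=0.960000+0.024000+0.024000=1.0080
k=6 src: inc=0.024000, refl=0.024000·-0.200000=-0.0048; V=0.984000+0.024000+-0.004800=1.0032
k=7 load: inc=-0.004800, refl=-0.004800·1.000000=-0.0048; V=1.008000+-0.004800+-0.004800=0.9984
k=8 src: inc=-0.004800, refl=-0.004800·-0.200000=0.0010; V=1.003200+-0.004800+0.000960=0.9994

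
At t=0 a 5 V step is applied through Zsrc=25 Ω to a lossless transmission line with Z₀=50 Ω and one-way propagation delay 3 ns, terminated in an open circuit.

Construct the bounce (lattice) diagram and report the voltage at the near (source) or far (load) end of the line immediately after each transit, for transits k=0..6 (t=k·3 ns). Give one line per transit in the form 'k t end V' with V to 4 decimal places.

Γ_L=1.000000, Γ_S=-0.333333; launch V₁=5·50/75=3.333333
k=0 src: V=3.3333
k=1 load: inc=3.333333, refl=3.333333·1.000000=3.3333; V=0.000000+3.333333+3.333333=6.6667
k=2 src: inc=3.333333, refl=3.333333·-0.333333=-1.1111; V=3.333333+3.333333+-1.111111=5.5556
k=3 load: inc=-1.111111, refl=-1.111111·1.000000=-1.1111; V=6.666667+-1.111111+-1.111111=4.4444
k=4 src: inc=-1.111111, refl=-1.111111·-0.333333=0.3704; V=5.555556+-1.111111+0.370370=4.8148
k=5 load: inc=0.370370, refl=0.370370·1.000000=0.3704; V=4.444444+0.370370+0.370370=5.1852
k=6 src: inc=0.370370, refl=0.370370·-0.333333=-0.1235; V=4.814815+0.370370+-0.123457=5.0617

0 0 source 3.3333
1 3 load 6.6667
2 6 source 5.5556
3 9 load 4.4444
4 12 source 4.8148
5 15 load 5.1852
6 18 source 5.0617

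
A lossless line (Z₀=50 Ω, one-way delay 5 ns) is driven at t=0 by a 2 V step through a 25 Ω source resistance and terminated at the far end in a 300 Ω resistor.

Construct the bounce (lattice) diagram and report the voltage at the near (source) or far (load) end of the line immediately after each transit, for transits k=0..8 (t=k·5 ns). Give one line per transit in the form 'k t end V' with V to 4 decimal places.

0 0 source 1.3333
1 5 load 2.2857
2 10 source 1.9683
3 15 load 1.7415
4 20 source 1.8171
5 25 load 1.8711
6 30 source 1.8531
7 35 load 1.8402
8 40 source 1.8445

Γ_L=0.714286, Γ_S=-0.333333; launch V₁=2·50/75=1.333333
k=0 src: V=1.3333
k=1 load: inc=1.333333, refl=1.333333·0.714286=0.9524; V=0.000000+1.333333+0.952381=2.2857
k=2 src: inc=0.952381, refl=0.952381·-0.333333=-0.3175; V=1.333333+0.952381+-0.317460=1.9683
k=3 load: inc=-0.317460, refl=-0.317460·0.714286=-0.2268; V=2.285714+-0.317460+-0.226757=1.7415
k=4 src: inc=-0.226757, refl=-0.226757·-0.333333=0.0756; V=1.968254+-0.226757+0.075586=1.8171
k=5 load: inc=0.075586, refl=0.075586·0.714286=0.0540; V=1.741497+0.075586+0.053990=1.8711
k=6 src: inc=0.053990, refl=0.053990·-0.333333=-0.0180; V=1.817082+0.053990+-0.017997=1.8531
k=7 load: inc=-0.017997, refl=-0.017997·0.714286=-0.0129; V=1.871072+-0.017997+-0.012855=1.8402
k=8 src: inc=-0.012855, refl=-0.012855·-0.333333=0.0043; V=1.853076+-0.012855+0.004285=1.8445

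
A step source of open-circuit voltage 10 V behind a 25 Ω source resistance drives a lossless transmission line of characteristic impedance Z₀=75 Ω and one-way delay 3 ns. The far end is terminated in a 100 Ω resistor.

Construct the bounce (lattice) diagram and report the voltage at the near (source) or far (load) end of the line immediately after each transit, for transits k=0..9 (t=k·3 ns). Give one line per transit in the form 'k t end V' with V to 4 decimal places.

0 0 source 7.5000
1 3 load 8.5714
2 6 source 8.0357
3 9 load 7.9592
4 12 source 7.9974
5 15 load 8.0029
6 18 source 8.0002
7 21 load 7.9998
8 24 source 8.0000
9 27 load 8.0000

Γ_L=0.142857, Γ_S=-0.500000; launch V₁=10·75/100=7.500000
k=0 src: V=7.5000
k=1 load: inc=7.500000, refl=7.500000·0.142857=1.0714; V=0.000000+7.500000+1.071429=8.5714
k=2 src: inc=1.071429, refl=1.071429·-0.500000=-0.5357; V=7.500000+1.071429+-0.535714=8.0357
k=3 load: inc=-0.535714, refl=-0.535714·0.142857=-0.0765; V=8.571429+-0.535714+-0.076531=7.9592
k=4 src: inc=-0.076531, refl=-0.076531·-0.500000=0.0383; V=8.035714+-0.076531+0.038265=7.9974
k=5 load: inc=0.038265, refl=0.038265·0.142857=0.0055; V=7.959184+0.038265+0.005466=8.0029
k=6 src: inc=0.005466, refl=0.005466·-0.500000=-0.0027; V=7.997449+0.005466+-0.002733=8.0002
k=7 load: inc=-0.002733, refl=-0.002733·0.142857=-0.0004; V=8.002915+-0.002733+-0.000390=7.9998
k=8 src: inc=-0.000390, refl=-0.000390·-0.500000=0.0002; V=8.000182+-0.000390+0.000195=8.0000
k=9 load: inc=0.000195, refl=0.000195·0.142857=0.0000; V=7.999792+0.000195+0.000028=8.0000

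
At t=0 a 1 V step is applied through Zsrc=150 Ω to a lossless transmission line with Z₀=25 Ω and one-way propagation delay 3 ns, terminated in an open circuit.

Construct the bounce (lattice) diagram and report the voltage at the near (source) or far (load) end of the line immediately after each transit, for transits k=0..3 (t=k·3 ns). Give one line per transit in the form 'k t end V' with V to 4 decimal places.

0 0 source 0.1429
1 3 load 0.2857
2 6 source 0.3878
3 9 load 0.4898

Γ_L=1.000000, Γ_S=0.714286; launch V₁=1·25/175=0.142857
k=0 src: V=0.1429
k=1 load: inc=0.142857, refl=0.142857·1.000000=0.1429; V=0.000000+0.142857+0.142857=0.2857
k=2 src: inc=0.142857, refl=0.142857·0.714286=0.1020; V=0.142857+0.142857+0.102041=0.3878
k=3 load: inc=0.102041, refl=0.102041·1.000000=0.1020; V=0.285714+0.102041+0.102041=0.4898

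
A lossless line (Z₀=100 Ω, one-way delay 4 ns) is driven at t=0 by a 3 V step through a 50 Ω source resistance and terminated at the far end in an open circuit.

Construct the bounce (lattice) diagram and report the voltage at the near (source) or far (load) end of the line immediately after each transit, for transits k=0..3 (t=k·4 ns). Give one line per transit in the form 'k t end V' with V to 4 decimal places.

0 0 source 2.0000
1 4 load 4.0000
2 8 source 3.3333
3 12 load 2.6667

Γ_L=1.000000, Γ_S=-0.333333; launch V₁=3·100/150=2.000000
k=0 src: V=2.0000
k=1 load: inc=2.000000, refl=2.000000·1.000000=2.0000; V=0.000000+2.000000+2.000000=4.0000
k=2 src: inc=2.000000, refl=2.000000·-0.333333=-0.6667; V=2.000000+2.000000+-0.666667=3.3333
k=3 load: inc=-0.666667, refl=-0.666667·1.000000=-0.6667; V=4.000000+-0.666667+-0.666667=2.6667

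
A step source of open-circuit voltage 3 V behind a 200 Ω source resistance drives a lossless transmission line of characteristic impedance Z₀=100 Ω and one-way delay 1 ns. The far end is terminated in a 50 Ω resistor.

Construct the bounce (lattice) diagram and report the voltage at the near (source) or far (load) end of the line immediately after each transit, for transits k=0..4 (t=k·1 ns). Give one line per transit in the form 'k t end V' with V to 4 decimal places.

Γ_L=-0.333333, Γ_S=0.333333; launch V₁=3·100/300=1.000000
k=0 src: V=1.0000
k=1 load: inc=1.000000, refl=1.000000·-0.333333=-0.3333; V=0.000000+1.000000+-0.333333=0.6667
k=2 src: inc=-0.333333, refl=-0.333333·0.333333=-0.1111; V=1.000000+-0.333333+-0.111111=0.5556
k=3 load: inc=-0.111111, refl=-0.111111·-0.333333=0.0370; V=0.666667+-0.111111+0.037037=0.5926
k=4 src: inc=0.037037, refl=0.037037·0.333333=0.0123; V=0.555556+0.037037+0.012346=0.6049

0 0 source 1.0000
1 1 load 0.6667
2 2 source 0.5556
3 3 load 0.5926
4 4 source 0.6049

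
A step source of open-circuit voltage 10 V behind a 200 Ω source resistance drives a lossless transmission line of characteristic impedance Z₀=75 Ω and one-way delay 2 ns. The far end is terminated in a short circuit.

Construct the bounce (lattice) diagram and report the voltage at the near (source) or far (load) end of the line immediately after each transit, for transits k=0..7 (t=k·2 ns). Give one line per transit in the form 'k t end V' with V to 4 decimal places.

0 0 source 2.7273
1 2 load 0.0000
2 4 source -1.2397
3 6 load 0.0000
4 8 source 0.5635
5 10 load 0.0000
6 12 source -0.2561
7 14 load 0.0000

Γ_L=-1.000000, Γ_S=0.454545; launch V₁=10·75/275=2.727273
k=0 src: V=2.7273
k=1 load: inc=2.727273, refl=2.727273·-1.000000=-2.7273; V=0.000000+2.727273+-2.727273=0.0000
k=2 src: inc=-2.727273, refl=-2.727273·0.454545=-1.2397; V=2.727273+-2.727273+-1.239669=-1.2397
k=3 load: inc=-1.239669, refl=-1.239669·-1.000000=1.2397; V=0.000000+-1.239669+1.239669=0.0000
k=4 src: inc=1.239669, refl=1.239669·0.454545=0.5635; V=-1.239669+1.239669+0.563486=0.5635
k=5 load: inc=0.563486, refl=0.563486·-1.000000=-0.5635; V=0.000000+0.563486+-0.563486=0.0000
k=6 src: inc=-0.563486, refl=-0.563486·0.454545=-0.2561; V=0.563486+-0.563486+-0.256130=-0.2561
k=7 load: inc=-0.256130, refl=-0.256130·-1.000000=0.2561; V=0.000000+-0.256130+0.256130=0.0000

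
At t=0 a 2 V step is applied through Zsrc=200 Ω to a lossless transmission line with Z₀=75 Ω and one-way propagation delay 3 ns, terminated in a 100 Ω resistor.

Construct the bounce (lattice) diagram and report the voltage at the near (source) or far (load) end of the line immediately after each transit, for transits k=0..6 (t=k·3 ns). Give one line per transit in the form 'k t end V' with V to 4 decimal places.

0 0 source 0.5455
1 3 load 0.6234
2 6 source 0.6588
3 9 load 0.6639
4 12 source 0.6662
5 15 load 0.6665
6 18 source 0.6666

Γ_L=0.142857, Γ_S=0.454545; launch V₁=2·75/275=0.545455
k=0 src: V=0.5455
k=1 load: inc=0.545455, refl=0.545455·0.142857=0.0779; V=0.000000+0.545455+0.077922=0.6234
k=2 src: inc=0.077922, refl=0.077922·0.454545=0.0354; V=0.545455+0.077922+0.035419=0.6588
k=3 load: inc=0.035419, refl=0.035419·0.142857=0.0051; V=0.623377+0.035419+0.005060=0.6639
k=4 src: inc=0.005060, refl=0.005060·0.454545=0.0023; V=0.658796+0.005060+0.002300=0.6662
k=5 load: inc=0.002300, refl=0.002300·0.142857=0.0003; V=0.663856+0.002300+0.000329=0.6665
k=6 src: inc=0.000329, refl=0.000329·0.454545=0.0001; V=0.666156+0.000329+0.000149=0.6666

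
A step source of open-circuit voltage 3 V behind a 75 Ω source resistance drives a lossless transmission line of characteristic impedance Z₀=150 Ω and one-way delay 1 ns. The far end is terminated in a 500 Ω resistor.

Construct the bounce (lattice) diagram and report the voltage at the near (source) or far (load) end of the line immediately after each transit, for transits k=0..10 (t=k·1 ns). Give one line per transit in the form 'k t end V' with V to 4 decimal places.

Γ_L=0.538462, Γ_S=-0.333333; launch V₁=3·150/225=2.000000
k=0 src: V=2.0000
k=1 load: inc=2.000000, refl=2.000000·0.538462=1.0769; V=0.000000+2.000000+1.076923=3.0769
k=2 src: inc=1.076923, refl=1.076923·-0.333333=-0.3590; V=2.000000+1.076923+-0.358974=2.7179
k=3 load: inc=-0.358974, refl=-0.358974·0.538462=-0.1933; V=3.076923+-0.358974+-0.193294=2.5247
k=4 src: inc=-0.193294, refl=-0.193294·-0.333333=0.0644; V=2.717949+-0.193294+0.064431=2.5891
k=5 load: inc=0.064431, refl=0.064431·0.538462=0.0347; V=2.524655+0.064431+0.034694=2.6238
k=6 src: inc=0.034694, refl=0.034694·-0.333333=-0.0116; V=2.589086+0.034694+-0.011565=2.6122
k=7 load: inc=-0.011565, refl=-0.011565·0.538462=-0.0062; V=2.623780+-0.011565+-0.006227=2.6060
k=8 src: inc=-0.006227, refl=-0.006227·-0.333333=0.0021; V=2.612215+-0.006227+0.002076=2.6081
k=9 load: inc=0.002076, refl=0.002076·0.538462=0.0011; V=2.605988+0.002076+0.001118=2.6092
k=10 src: inc=0.001118, refl=0.001118·-0.333333=-0.0004; V=2.608064+0.001118+-0.000373=2.6088

0 0 source 2.0000
1 1 load 3.0769
2 2 source 2.7179
3 3 load 2.5247
4 4 source 2.5891
5 5 load 2.6238
6 6 source 2.6122
7 7 load 2.6060
8 8 source 2.6081
9 9 load 2.6092
10 10 source 2.6088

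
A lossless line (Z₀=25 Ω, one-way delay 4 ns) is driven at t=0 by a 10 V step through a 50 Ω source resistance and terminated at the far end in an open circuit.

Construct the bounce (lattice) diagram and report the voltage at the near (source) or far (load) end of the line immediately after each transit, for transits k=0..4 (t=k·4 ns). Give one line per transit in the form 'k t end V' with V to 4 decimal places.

0 0 source 3.3333
1 4 load 6.6667
2 8 source 7.7778
3 12 load 8.8889
4 16 source 9.2593

Γ_L=1.000000, Γ_S=0.333333; launch V₁=10·25/75=3.333333
k=0 src: V=3.3333
k=1 load: inc=3.333333, refl=3.333333·1.000000=3.3333; V=0.000000+3.333333+3.333333=6.6667
k=2 src: inc=3.333333, refl=3.333333·0.333333=1.1111; V=3.333333+3.333333+1.111111=7.7778
k=3 load: inc=1.111111, refl=1.111111·1.000000=1.1111; V=6.666667+1.111111+1.111111=8.8889
k=4 src: inc=1.111111, refl=1.111111·0.333333=0.3704; V=7.777778+1.111111+0.370370=9.2593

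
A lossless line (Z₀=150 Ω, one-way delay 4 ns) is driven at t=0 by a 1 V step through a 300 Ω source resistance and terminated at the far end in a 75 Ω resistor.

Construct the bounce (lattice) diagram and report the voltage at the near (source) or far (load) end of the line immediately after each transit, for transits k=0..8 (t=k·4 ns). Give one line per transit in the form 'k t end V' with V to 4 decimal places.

0 0 source 0.3333
1 4 load 0.2222
2 8 source 0.1852
3 12 load 0.1975
4 16 source 0.2016
5 20 load 0.2003
6 24 source 0.1998
7 28 load 0.2000
8 32 source 0.2000

Γ_L=-0.333333, Γ_S=0.333333; launch V₁=1·150/450=0.333333
k=0 src: V=0.3333
k=1 load: inc=0.333333, refl=0.333333·-0.333333=-0.1111; V=0.000000+0.333333+-0.111111=0.2222
k=2 src: inc=-0.111111, refl=-0.111111·0.333333=-0.0370; V=0.333333+-0.111111+-0.037037=0.1852
k=3 load: inc=-0.037037, refl=-0.037037·-0.333333=0.0123; V=0.222222+-0.037037+0.012346=0.1975
k=4 src: inc=0.012346, refl=0.012346·0.333333=0.0041; V=0.185185+0.012346+0.004115=0.2016
k=5 load: inc=0.004115, refl=0.004115·-0.333333=-0.0014; V=0.197531+0.004115+-0.001372=0.2003
k=6 src: inc=-0.001372, refl=-0.001372·0.333333=-0.0005; V=0.201646+-0.001372+-0.000457=0.1998
k=7 load: inc=-0.000457, refl=-0.000457·-0.333333=0.0002; V=0.200274+-0.000457+0.000152=0.2000
k=8 src: inc=0.000152, refl=0.000152·0.333333=0.0001; V=0.199817+0.000152+0.000051=0.2000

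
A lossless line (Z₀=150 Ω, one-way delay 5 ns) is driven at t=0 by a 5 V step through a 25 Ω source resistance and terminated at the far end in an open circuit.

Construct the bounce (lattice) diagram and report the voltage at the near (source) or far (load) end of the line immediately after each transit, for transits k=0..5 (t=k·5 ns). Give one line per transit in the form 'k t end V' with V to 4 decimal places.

0 0 source 4.2857
1 5 load 8.5714
2 10 source 5.5102
3 15 load 2.4490
4 20 source 4.6356
5 25 load 6.8222

Γ_L=1.000000, Γ_S=-0.714286; launch V₁=5·150/175=4.285714
k=0 src: V=4.2857
k=1 load: inc=4.285714, refl=4.285714·1.000000=4.2857; V=0.000000+4.285714+4.285714=8.5714
k=2 src: inc=4.285714, refl=4.285714·-0.714286=-3.0612; V=4.285714+4.285714+-3.061224=5.5102
k=3 load: inc=-3.061224, refl=-3.061224·1.000000=-3.0612; V=8.571429+-3.061224+-3.061224=2.4490
k=4 src: inc=-3.061224, refl=-3.061224·-0.714286=2.1866; V=5.510204+-3.061224+2.186589=4.6356
k=5 load: inc=2.186589, refl=2.186589·1.000000=2.1866; V=2.448980+2.186589+2.186589=6.8222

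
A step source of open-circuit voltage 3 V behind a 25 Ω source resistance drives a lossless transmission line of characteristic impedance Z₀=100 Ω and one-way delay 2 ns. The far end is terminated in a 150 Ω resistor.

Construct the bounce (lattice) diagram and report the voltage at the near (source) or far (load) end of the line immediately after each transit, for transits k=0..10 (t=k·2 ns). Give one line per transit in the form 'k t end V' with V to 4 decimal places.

Γ_L=0.200000, Γ_S=-0.600000; launch V₁=3·100/125=2.400000
k=0 src: V=2.4000
k=1 load: inc=2.400000, refl=2.400000·0.200000=0.4800; V=0.000000+2.400000+0.480000=2.8800
k=2 src: inc=0.480000, refl=0.480000·-0.600000=-0.2880; V=2.400000+0.480000+-0.288000=2.5920
k=3 load: inc=-0.288000, refl=-0.288000·0.200000=-0.0576; V=2.880000+-0.288000+-0.057600=2.5344
k=4 src: inc=-0.057600, refl=-0.057600·-0.600000=0.0346; V=2.592000+-0.057600+0.034560=2.5690
k=5 load: inc=0.034560, refl=0.034560·0.200000=0.0069; V=2.534400+0.034560+0.006912=2.5759
k=6 src: inc=0.006912, refl=0.006912·-0.600000=-0.0041; V=2.568960+0.006912+-0.004147=2.5717
k=7 load: inc=-0.004147, refl=-0.004147·0.200000=-0.0008; V=2.575872+-0.004147+-0.000829=2.5709
k=8 src: inc=-0.000829, refl=-0.000829·-0.600000=0.0005; V=2.571725+-0.000829+0.000498=2.5714
k=9 load: inc=0.000498, refl=0.000498·0.200000=0.0001; V=2.570895+0.000498+0.000100=2.5715
k=10 src: inc=0.000100, refl=0.000100·-0.600000=-0.0001; V=2.571393+0.000100+-0.000060=2.5714

0 0 source 2.4000
1 2 load 2.8800
2 4 source 2.5920
3 6 load 2.5344
4 8 source 2.5690
5 10 load 2.5759
6 12 source 2.5717
7 14 load 2.5709
8 16 source 2.5714
9 18 load 2.5715
10 20 source 2.5714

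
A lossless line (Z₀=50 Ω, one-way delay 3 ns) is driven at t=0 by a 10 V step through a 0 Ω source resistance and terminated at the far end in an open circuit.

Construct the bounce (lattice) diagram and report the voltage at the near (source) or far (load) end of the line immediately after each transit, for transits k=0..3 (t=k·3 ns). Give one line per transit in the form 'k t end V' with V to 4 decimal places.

0 0 source 10.0000
1 3 load 20.0000
2 6 source 10.0000
3 9 load 0.0000

Γ_L=1.000000, Γ_S=-1.000000; launch V₁=10·50/50=10.000000
k=0 src: V=10.0000
k=1 load: inc=10.000000, refl=10.000000·1.000000=10.0000; V=0.000000+10.000000+10.000000=20.0000
k=2 src: inc=10.000000, refl=10.000000·-1.000000=-10.0000; V=10.000000+10.000000+-10.000000=10.0000
k=3 load: inc=-10.000000, refl=-10.000000·1.000000=-10.0000; V=20.000000+-10.000000+-10.000000=0.0000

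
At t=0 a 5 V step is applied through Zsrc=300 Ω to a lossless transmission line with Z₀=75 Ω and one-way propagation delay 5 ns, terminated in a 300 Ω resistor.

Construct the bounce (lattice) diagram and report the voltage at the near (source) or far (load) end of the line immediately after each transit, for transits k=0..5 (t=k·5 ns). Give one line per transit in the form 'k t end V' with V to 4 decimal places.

0 0 source 1.0000
1 5 load 1.6000
2 10 source 1.9600
3 15 load 2.1760
4 20 source 2.3056
5 25 load 2.3834

Γ_L=0.600000, Γ_S=0.600000; launch V₁=5·75/375=1.000000
k=0 src: V=1.0000
k=1 load: inc=1.000000, refl=1.000000·0.600000=0.6000; V=0.000000+1.000000+0.600000=1.6000
k=2 src: inc=0.600000, refl=0.600000·0.600000=0.3600; V=1.000000+0.600000+0.360000=1.9600
k=3 load: inc=0.360000, refl=0.360000·0.600000=0.2160; V=1.600000+0.360000+0.216000=2.1760
k=4 src: inc=0.216000, refl=0.216000·0.600000=0.1296; V=1.960000+0.216000+0.129600=2.3056
k=5 load: inc=0.129600, refl=0.129600·0.600000=0.0778; V=2.176000+0.129600+0.077760=2.3834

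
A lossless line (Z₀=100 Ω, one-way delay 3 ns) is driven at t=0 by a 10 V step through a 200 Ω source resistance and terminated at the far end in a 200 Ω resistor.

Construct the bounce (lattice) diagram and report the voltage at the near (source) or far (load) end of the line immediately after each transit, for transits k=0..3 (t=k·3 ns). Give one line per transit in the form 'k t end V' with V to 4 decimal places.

Γ_L=0.333333, Γ_S=0.333333; launch V₁=10·100/300=3.333333
k=0 src: V=3.3333
k=1 load: inc=3.333333, refl=3.333333·0.333333=1.1111; V=0.000000+3.333333+1.111111=4.4444
k=2 src: inc=1.111111, refl=1.111111·0.333333=0.3704; V=3.333333+1.111111+0.370370=4.8148
k=3 load: inc=0.370370, refl=0.370370·0.333333=0.1235; V=4.444444+0.370370+0.123457=4.9383

0 0 source 3.3333
1 3 load 4.4444
2 6 source 4.8148
3 9 load 4.9383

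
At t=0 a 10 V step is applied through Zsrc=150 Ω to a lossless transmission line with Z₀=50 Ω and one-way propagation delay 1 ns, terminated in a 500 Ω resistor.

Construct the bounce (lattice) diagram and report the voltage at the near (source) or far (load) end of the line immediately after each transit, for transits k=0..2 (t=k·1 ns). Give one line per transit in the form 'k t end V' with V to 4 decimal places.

0 0 source 2.5000
1 1 load 4.5455
2 2 source 5.5682

Γ_L=0.818182, Γ_S=0.500000; launch V₁=10·50/200=2.500000
k=0 src: V=2.5000
k=1 load: inc=2.500000, refl=2.500000·0.818182=2.0455; V=0.000000+2.500000+2.045455=4.5455
k=2 src: inc=2.045455, refl=2.045455·0.500000=1.0227; V=2.500000+2.045455+1.022727=5.5682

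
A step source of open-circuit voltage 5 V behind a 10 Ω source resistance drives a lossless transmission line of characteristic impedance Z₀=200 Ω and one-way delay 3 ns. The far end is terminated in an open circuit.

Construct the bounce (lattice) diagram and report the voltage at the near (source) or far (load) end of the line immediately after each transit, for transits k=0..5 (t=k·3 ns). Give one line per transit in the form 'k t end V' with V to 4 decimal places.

0 0 source 4.7619
1 3 load 9.5238
2 6 source 5.2154
3 9 load 0.9070
4 12 source 4.8051
5 15 load 8.7032

Γ_L=1.000000, Γ_S=-0.904762; launch V₁=5·200/210=4.761905
k=0 src: V=4.7619
k=1 load: inc=4.761905, refl=4.761905·1.000000=4.7619; V=0.000000+4.761905+4.761905=9.5238
k=2 src: inc=4.761905, refl=4.761905·-0.904762=-4.3084; V=4.761905+4.761905+-4.308390=5.2154
k=3 load: inc=-4.308390, refl=-4.308390·1.000000=-4.3084; V=9.523810+-4.308390+-4.308390=0.9070
k=4 src: inc=-4.308390, refl=-4.308390·-0.904762=3.8981; V=5.215420+-4.308390+3.898067=4.8051
k=5 load: inc=3.898067, refl=3.898067·1.000000=3.8981; V=0.907029+3.898067+3.898067=8.7032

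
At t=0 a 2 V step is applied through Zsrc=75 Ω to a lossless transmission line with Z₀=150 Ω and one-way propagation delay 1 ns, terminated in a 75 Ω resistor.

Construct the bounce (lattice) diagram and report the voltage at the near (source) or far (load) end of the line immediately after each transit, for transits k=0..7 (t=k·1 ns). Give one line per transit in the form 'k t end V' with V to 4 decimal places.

Γ_L=-0.333333, Γ_S=-0.333333; launch V₁=2·150/225=1.333333
k=0 src: V=1.3333
k=1 load: inc=1.333333, refl=1.333333·-0.333333=-0.4444; V=0.000000+1.333333+-0.444444=0.8889
k=2 src: inc=-0.444444, refl=-0.444444·-0.333333=0.1481; V=1.333333+-0.444444+0.148148=1.0370
k=3 load: inc=0.148148, refl=0.148148·-0.333333=-0.0494; V=0.888889+0.148148+-0.049383=0.9877
k=4 src: inc=-0.049383, refl=-0.049383·-0.333333=0.0165; V=1.037037+-0.049383+0.016461=1.0041
k=5 load: inc=0.016461, refl=0.016461·-0.333333=-0.0055; V=0.987654+0.016461+-0.005487=0.9986
k=6 src: inc=-0.005487, refl=-0.005487·-0.333333=0.0018; V=1.004115+-0.005487+0.001829=1.0005
k=7 load: inc=0.001829, refl=0.001829·-0.333333=-0.0006; V=0.998628+0.001829+-0.000610=0.9998

0 0 source 1.3333
1 1 load 0.8889
2 2 source 1.0370
3 3 load 0.9877
4 4 source 1.0041
5 5 load 0.9986
6 6 source 1.0005
7 7 load 0.9998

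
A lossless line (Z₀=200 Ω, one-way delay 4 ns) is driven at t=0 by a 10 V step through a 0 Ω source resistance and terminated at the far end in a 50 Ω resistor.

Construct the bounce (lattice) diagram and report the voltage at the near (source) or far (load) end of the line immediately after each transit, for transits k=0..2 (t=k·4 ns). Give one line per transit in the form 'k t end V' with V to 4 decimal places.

0 0 source 10.0000
1 4 load 4.0000
2 8 source 10.0000

Γ_L=-0.600000, Γ_S=-1.000000; launch V₁=10·200/200=10.000000
k=0 src: V=10.0000
k=1 load: inc=10.000000, refl=10.000000·-0.600000=-6.0000; V=0.000000+10.000000+-6.000000=4.0000
k=2 src: inc=-6.000000, refl=-6.000000·-1.000000=6.0000; V=10.000000+-6.000000+6.000000=10.0000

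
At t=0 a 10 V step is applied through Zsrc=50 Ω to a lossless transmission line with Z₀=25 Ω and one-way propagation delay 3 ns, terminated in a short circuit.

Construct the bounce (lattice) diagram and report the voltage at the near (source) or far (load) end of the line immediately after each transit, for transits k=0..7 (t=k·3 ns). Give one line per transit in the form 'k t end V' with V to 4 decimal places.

0 0 source 3.3333
1 3 load 0.0000
2 6 source -1.1111
3 9 load 0.0000
4 12 source 0.3704
5 15 load 0.0000
6 18 source -0.1235
7 21 load 0.0000

Γ_L=-1.000000, Γ_S=0.333333; launch V₁=10·25/75=3.333333
k=0 src: V=3.3333
k=1 load: inc=3.333333, refl=3.333333·-1.000000=-3.3333; V=0.000000+3.333333+-3.333333=0.0000
k=2 src: inc=-3.333333, refl=-3.333333·0.333333=-1.1111; V=3.333333+-3.333333+-1.111111=-1.1111
k=3 load: inc=-1.111111, refl=-1.111111·-1.000000=1.1111; V=0.000000+-1.111111+1.111111=0.0000
k=4 src: inc=1.111111, refl=1.111111·0.333333=0.3704; V=-1.111111+1.111111+0.370370=0.3704
k=5 load: inc=0.370370, refl=0.370370·-1.000000=-0.3704; V=0.000000+0.370370+-0.370370=0.0000
k=6 src: inc=-0.370370, refl=-0.370370·0.333333=-0.1235; V=0.370370+-0.370370+-0.123457=-0.1235
k=7 load: inc=-0.123457, refl=-0.123457·-1.000000=0.1235; V=0.000000+-0.123457+0.123457=0.0000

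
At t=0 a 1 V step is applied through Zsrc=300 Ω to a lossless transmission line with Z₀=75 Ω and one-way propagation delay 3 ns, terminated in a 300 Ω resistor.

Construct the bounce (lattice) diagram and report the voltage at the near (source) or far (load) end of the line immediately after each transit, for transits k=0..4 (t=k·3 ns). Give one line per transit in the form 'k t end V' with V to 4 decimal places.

Γ_L=0.600000, Γ_S=0.600000; launch V₁=1·75/375=0.200000
k=0 src: V=0.2000
k=1 load: inc=0.200000, refl=0.200000·0.600000=0.1200; V=0.000000+0.200000+0.120000=0.3200
k=2 src: inc=0.120000, refl=0.120000·0.600000=0.0720; V=0.200000+0.120000+0.072000=0.3920
k=3 load: inc=0.072000, refl=0.072000·0.600000=0.0432; V=0.320000+0.072000+0.043200=0.4352
k=4 src: inc=0.043200, refl=0.043200·0.600000=0.0259; V=0.392000+0.043200+0.025920=0.4611

0 0 source 0.2000
1 3 load 0.3200
2 6 source 0.3920
3 9 load 0.4352
4 12 source 0.4611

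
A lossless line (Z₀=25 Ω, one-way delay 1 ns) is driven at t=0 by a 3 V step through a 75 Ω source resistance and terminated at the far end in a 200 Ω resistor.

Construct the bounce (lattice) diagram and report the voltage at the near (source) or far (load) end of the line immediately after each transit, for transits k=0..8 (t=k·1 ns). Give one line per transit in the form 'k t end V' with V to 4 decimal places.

Γ_L=0.777778, Γ_S=0.500000; launch V₁=3·25/100=0.750000
k=0 src: V=0.7500
k=1 load: inc=0.750000, refl=0.750000·0.777778=0.5833; V=0.000000+0.750000+0.583333=1.3333
k=2 src: inc=0.583333, refl=0.583333·0.500000=0.2917; V=0.750000+0.583333+0.291667=1.6250
k=3 load: inc=0.291667, refl=0.291667·0.777778=0.2269; V=1.333333+0.291667+0.226852=1.8519
k=4 src: inc=0.226852, refl=0.226852·0.500000=0.1134; V=1.625000+0.226852+0.113426=1.9653
k=5 load: inc=0.113426, refl=0.113426·0.777778=0.0882; V=1.851852+0.113426+0.088220=2.0535
k=6 src: inc=0.088220, refl=0.088220·0.500000=0.0441; V=1.965278+0.088220+0.044110=2.0976
k=7 load: inc=0.044110, refl=0.044110·0.777778=0.0343; V=2.053498+0.044110+0.034308=2.1319
k=8 src: inc=0.034308, refl=0.034308·0.500000=0.0172; V=2.097608+0.034308+0.017154=2.1491

0 0 source 0.7500
1 1 load 1.3333
2 2 source 1.6250
3 3 load 1.8519
4 4 source 1.9653
5 5 load 2.0535
6 6 source 2.0976
7 7 load 2.1319
8 8 source 2.1491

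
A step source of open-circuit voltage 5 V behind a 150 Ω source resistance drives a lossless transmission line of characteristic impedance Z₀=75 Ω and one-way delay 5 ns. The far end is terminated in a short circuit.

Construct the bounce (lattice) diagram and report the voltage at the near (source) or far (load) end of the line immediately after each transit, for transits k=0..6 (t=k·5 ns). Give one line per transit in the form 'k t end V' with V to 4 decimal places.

Γ_L=-1.000000, Γ_S=0.333333; launch V₁=5·75/225=1.666667
k=0 src: V=1.6667
k=1 load: inc=1.666667, refl=1.666667·-1.000000=-1.6667; V=0.000000+1.666667+-1.666667=0.0000
k=2 src: inc=-1.666667, refl=-1.666667·0.333333=-0.5556; V=1.666667+-1.666667+-0.555556=-0.5556
k=3 load: inc=-0.555556, refl=-0.555556·-1.000000=0.5556; V=0.000000+-0.555556+0.555556=0.0000
k=4 src: inc=0.555556, refl=0.555556·0.333333=0.1852; V=-0.555556+0.555556+0.185185=0.1852
k=5 load: inc=0.185185, refl=0.185185·-1.000000=-0.1852; V=0.000000+0.185185+-0.185185=0.0000
k=6 src: inc=-0.185185, refl=-0.185185·0.333333=-0.0617; V=0.185185+-0.185185+-0.061728=-0.0617

0 0 source 1.6667
1 5 load 0.0000
2 10 source -0.5556
3 15 load 0.0000
4 20 source 0.1852
5 25 load 0.0000
6 30 source -0.0617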